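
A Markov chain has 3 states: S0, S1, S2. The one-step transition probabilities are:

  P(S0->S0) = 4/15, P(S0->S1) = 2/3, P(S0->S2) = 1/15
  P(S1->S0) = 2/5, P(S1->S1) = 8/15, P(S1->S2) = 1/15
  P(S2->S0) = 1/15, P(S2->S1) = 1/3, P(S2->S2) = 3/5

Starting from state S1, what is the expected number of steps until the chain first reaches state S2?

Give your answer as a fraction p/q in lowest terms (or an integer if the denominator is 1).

Answer: 15

Derivation:
Let h_i = expected steps to first reach S2 from state i.
Boundary: h_S2 = 0.
First-step equations for the other states:
  h_S0 = 1 + 4/15*h_S0 + 2/3*h_S1 + 1/15*h_S2
  h_S1 = 1 + 2/5*h_S0 + 8/15*h_S1 + 1/15*h_S2

Substituting h_S2 = 0 and rearranging gives the linear system (I - Q) h = 1:
  [11/15, -2/3] . (h_S0, h_S1) = 1
  [-2/5, 7/15] . (h_S0, h_S1) = 1

Solving yields:
  h_S0 = 15
  h_S1 = 15

Starting state is S1, so the expected hitting time is h_S1 = 15.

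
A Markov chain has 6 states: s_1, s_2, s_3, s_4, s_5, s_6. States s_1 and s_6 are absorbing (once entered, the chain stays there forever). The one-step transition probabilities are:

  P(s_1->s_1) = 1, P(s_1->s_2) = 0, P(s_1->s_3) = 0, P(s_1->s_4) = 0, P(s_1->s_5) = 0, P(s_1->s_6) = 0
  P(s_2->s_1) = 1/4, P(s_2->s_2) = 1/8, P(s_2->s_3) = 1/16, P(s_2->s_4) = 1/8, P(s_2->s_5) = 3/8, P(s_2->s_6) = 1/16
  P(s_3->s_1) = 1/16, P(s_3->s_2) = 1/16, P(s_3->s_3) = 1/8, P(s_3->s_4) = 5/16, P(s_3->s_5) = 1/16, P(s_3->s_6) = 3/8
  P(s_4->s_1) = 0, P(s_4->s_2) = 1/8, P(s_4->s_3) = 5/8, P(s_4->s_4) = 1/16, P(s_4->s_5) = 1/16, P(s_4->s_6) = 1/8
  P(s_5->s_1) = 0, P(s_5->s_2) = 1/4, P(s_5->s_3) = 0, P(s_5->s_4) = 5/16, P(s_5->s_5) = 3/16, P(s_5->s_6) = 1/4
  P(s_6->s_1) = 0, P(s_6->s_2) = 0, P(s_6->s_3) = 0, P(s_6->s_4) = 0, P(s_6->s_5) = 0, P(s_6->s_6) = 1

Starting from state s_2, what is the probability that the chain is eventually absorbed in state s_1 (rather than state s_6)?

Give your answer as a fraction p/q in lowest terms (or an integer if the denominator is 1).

Let a_i = P(absorbed in s_1 | start in state i).
Boundary conditions: a_s_1 = 1, a_s_6 = 0.
For each transient state i, a_i = sum_j P(i->j) * a_j:
  a_s_2 = 1/4*a_s_1 + 1/8*a_s_2 + 1/16*a_s_3 + 1/8*a_s_4 + 3/8*a_s_5 + 1/16*a_s_6
  a_s_3 = 1/16*a_s_1 + 1/16*a_s_2 + 1/8*a_s_3 + 5/16*a_s_4 + 1/16*a_s_5 + 3/8*a_s_6
  a_s_4 = 0*a_s_1 + 1/8*a_s_2 + 5/8*a_s_3 + 1/16*a_s_4 + 1/16*a_s_5 + 1/8*a_s_6
  a_s_5 = 0*a_s_1 + 1/4*a_s_2 + 0*a_s_3 + 5/16*a_s_4 + 3/16*a_s_5 + 1/4*a_s_6

Substituting a_s_1 = 1 and a_s_6 = 0, rearrange to (I - Q) a = r where r[i] = P(i -> s_1):
  [7/8, -1/16, -1/8, -3/8] . (a_s_2, a_s_3, a_s_4, a_s_5) = 1/4
  [-1/16, 7/8, -5/16, -1/16] . (a_s_2, a_s_3, a_s_4, a_s_5) = 1/16
  [-1/8, -5/8, 15/16, -1/16] . (a_s_2, a_s_3, a_s_4, a_s_5) = 0
  [-1/4, 0, -5/16, 13/16] . (a_s_2, a_s_3, a_s_4, a_s_5) = 0

Solving yields:
  a_s_2 = 859/2087
  a_s_3 = 382/2087
  a_s_4 = 397/2087
  a_s_5 = 417/2087

Starting state is s_2, so the absorption probability is a_s_2 = 859/2087.

Answer: 859/2087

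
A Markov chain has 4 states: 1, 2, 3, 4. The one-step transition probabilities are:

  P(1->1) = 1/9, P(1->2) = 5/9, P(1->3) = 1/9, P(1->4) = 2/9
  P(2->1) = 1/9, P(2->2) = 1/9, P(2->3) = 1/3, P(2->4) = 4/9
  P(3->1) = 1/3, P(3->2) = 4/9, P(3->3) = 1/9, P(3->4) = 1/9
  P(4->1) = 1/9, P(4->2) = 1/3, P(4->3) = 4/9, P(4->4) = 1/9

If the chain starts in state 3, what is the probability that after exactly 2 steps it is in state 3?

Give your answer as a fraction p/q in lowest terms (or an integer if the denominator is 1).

Answer: 20/81

Derivation:
Computing P^2 by repeated multiplication:
P^1 =
  1: [1/9, 5/9, 1/9, 2/9]
  2: [1/9, 1/9, 1/3, 4/9]
  3: [1/3, 4/9, 1/9, 1/9]
  4: [1/9, 1/3, 4/9, 1/9]
P^2 =
  1: [11/81, 20/81, 25/81, 25/81]
  2: [5/27, 10/27, 23/81, 13/81]
  3: [11/81, 26/81, 20/81, 8/27]
  4: [17/81, 1/3, 2/9, 19/81]

(P^2)[3 -> 3] = 20/81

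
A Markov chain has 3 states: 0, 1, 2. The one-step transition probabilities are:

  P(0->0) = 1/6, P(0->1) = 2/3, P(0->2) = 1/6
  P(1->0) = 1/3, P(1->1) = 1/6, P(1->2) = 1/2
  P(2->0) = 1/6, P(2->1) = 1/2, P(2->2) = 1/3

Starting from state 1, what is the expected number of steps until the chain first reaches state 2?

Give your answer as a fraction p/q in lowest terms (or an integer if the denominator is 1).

Let h_i = expected steps to first reach 2 from state i.
Boundary: h_2 = 0.
First-step equations for the other states:
  h_0 = 1 + 1/6*h_0 + 2/3*h_1 + 1/6*h_2
  h_1 = 1 + 1/3*h_0 + 1/6*h_1 + 1/2*h_2

Substituting h_2 = 0 and rearranging gives the linear system (I - Q) h = 1:
  [5/6, -2/3] . (h_0, h_1) = 1
  [-1/3, 5/6] . (h_0, h_1) = 1

Solving yields:
  h_0 = 54/17
  h_1 = 42/17

Starting state is 1, so the expected hitting time is h_1 = 42/17.

Answer: 42/17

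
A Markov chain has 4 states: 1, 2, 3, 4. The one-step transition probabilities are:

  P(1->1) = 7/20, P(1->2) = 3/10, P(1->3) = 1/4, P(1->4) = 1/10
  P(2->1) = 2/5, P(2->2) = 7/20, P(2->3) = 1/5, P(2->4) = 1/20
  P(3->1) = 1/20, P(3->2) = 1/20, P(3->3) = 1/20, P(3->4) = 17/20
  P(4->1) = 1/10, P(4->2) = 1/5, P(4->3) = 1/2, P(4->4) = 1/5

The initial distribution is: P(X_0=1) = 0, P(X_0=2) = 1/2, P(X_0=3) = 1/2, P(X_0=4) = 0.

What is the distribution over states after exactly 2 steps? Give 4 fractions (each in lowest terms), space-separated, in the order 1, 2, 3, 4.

Answer: 21/100 187/800 131/400 183/800

Derivation:
Propagating the distribution step by step (d_{t+1} = d_t * P):
d_0 = (1=0, 2=1/2, 3=1/2, 4=0)
  d_1[1] = 0*7/20 + 1/2*2/5 + 1/2*1/20 + 0*1/10 = 9/40
  d_1[2] = 0*3/10 + 1/2*7/20 + 1/2*1/20 + 0*1/5 = 1/5
  d_1[3] = 0*1/4 + 1/2*1/5 + 1/2*1/20 + 0*1/2 = 1/8
  d_1[4] = 0*1/10 + 1/2*1/20 + 1/2*17/20 + 0*1/5 = 9/20
d_1 = (1=9/40, 2=1/5, 3=1/8, 4=9/20)
  d_2[1] = 9/40*7/20 + 1/5*2/5 + 1/8*1/20 + 9/20*1/10 = 21/100
  d_2[2] = 9/40*3/10 + 1/5*7/20 + 1/8*1/20 + 9/20*1/5 = 187/800
  d_2[3] = 9/40*1/4 + 1/5*1/5 + 1/8*1/20 + 9/20*1/2 = 131/400
  d_2[4] = 9/40*1/10 + 1/5*1/20 + 1/8*17/20 + 9/20*1/5 = 183/800
d_2 = (1=21/100, 2=187/800, 3=131/400, 4=183/800)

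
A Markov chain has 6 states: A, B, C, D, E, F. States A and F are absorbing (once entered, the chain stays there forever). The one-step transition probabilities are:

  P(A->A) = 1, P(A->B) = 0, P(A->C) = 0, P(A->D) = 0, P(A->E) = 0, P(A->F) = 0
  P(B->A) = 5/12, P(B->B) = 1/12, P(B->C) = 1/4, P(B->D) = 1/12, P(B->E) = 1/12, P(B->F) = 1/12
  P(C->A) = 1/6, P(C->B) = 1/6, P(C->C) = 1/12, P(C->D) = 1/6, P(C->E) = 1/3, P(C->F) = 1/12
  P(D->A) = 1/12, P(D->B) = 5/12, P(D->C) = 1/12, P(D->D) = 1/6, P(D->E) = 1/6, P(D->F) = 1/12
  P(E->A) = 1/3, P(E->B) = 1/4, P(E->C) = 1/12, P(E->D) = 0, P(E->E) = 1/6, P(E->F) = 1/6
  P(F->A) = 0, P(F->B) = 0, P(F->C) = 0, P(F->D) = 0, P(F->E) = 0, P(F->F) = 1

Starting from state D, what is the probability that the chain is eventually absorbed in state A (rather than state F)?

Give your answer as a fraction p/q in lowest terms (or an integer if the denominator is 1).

Answer: 303/434

Derivation:
Let a_i = P(absorbed in A | start in state i).
Boundary conditions: a_A = 1, a_F = 0.
For each transient state i, a_i = sum_j P(i->j) * a_j:
  a_B = 5/12*a_A + 1/12*a_B + 1/4*a_C + 1/12*a_D + 1/12*a_E + 1/12*a_F
  a_C = 1/6*a_A + 1/6*a_B + 1/12*a_C + 1/6*a_D + 1/3*a_E + 1/12*a_F
  a_D = 1/12*a_A + 5/12*a_B + 1/12*a_C + 1/6*a_D + 1/6*a_E + 1/12*a_F
  a_E = 1/3*a_A + 1/4*a_B + 1/12*a_C + 0*a_D + 1/6*a_E + 1/6*a_F

Substituting a_A = 1 and a_F = 0, rearrange to (I - Q) a = r where r[i] = P(i -> A):
  [11/12, -1/4, -1/12, -1/12] . (a_B, a_C, a_D, a_E) = 5/12
  [-1/6, 11/12, -1/6, -1/3] . (a_B, a_C, a_D, a_E) = 1/6
  [-5/12, -1/12, 5/6, -1/6] . (a_B, a_C, a_D, a_E) = 1/12
  [-1/4, -1/12, 0, 5/6] . (a_B, a_C, a_D, a_E) = 1/3

Solving yields:
  a_B = 24/31
  a_C = 153/217
  a_D = 303/434
  a_E = 305/434

Starting state is D, so the absorption probability is a_D = 303/434.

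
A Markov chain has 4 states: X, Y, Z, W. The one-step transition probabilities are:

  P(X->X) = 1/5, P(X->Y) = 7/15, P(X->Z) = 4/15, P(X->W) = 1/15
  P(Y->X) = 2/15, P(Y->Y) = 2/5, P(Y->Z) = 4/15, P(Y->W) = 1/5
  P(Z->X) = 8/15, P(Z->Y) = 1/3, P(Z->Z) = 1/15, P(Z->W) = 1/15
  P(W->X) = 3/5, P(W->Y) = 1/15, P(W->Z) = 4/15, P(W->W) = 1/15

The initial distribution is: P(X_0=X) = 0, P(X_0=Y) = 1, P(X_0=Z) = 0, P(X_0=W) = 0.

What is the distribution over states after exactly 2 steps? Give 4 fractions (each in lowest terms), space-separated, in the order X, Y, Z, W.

Answer: 77/225 73/225 16/75 3/25

Derivation:
Propagating the distribution step by step (d_{t+1} = d_t * P):
d_0 = (X=0, Y=1, Z=0, W=0)
  d_1[X] = 0*1/5 + 1*2/15 + 0*8/15 + 0*3/5 = 2/15
  d_1[Y] = 0*7/15 + 1*2/5 + 0*1/3 + 0*1/15 = 2/5
  d_1[Z] = 0*4/15 + 1*4/15 + 0*1/15 + 0*4/15 = 4/15
  d_1[W] = 0*1/15 + 1*1/5 + 0*1/15 + 0*1/15 = 1/5
d_1 = (X=2/15, Y=2/5, Z=4/15, W=1/5)
  d_2[X] = 2/15*1/5 + 2/5*2/15 + 4/15*8/15 + 1/5*3/5 = 77/225
  d_2[Y] = 2/15*7/15 + 2/5*2/5 + 4/15*1/3 + 1/5*1/15 = 73/225
  d_2[Z] = 2/15*4/15 + 2/5*4/15 + 4/15*1/15 + 1/5*4/15 = 16/75
  d_2[W] = 2/15*1/15 + 2/5*1/5 + 4/15*1/15 + 1/5*1/15 = 3/25
d_2 = (X=77/225, Y=73/225, Z=16/75, W=3/25)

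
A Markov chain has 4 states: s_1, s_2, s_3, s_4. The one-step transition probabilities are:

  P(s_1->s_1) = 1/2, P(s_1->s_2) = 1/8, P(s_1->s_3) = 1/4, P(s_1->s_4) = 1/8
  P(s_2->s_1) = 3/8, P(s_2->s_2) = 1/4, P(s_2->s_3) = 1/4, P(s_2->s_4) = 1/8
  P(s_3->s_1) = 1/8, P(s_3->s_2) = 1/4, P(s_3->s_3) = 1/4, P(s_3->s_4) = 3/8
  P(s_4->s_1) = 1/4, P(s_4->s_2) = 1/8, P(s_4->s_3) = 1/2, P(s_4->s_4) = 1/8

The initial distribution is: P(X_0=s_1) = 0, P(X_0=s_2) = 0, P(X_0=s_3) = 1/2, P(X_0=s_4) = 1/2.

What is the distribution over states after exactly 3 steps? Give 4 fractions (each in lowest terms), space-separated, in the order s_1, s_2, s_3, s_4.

Answer: 311/1024 193/1024 39/128 13/64

Derivation:
Propagating the distribution step by step (d_{t+1} = d_t * P):
d_0 = (s_1=0, s_2=0, s_3=1/2, s_4=1/2)
  d_1[s_1] = 0*1/2 + 0*3/8 + 1/2*1/8 + 1/2*1/4 = 3/16
  d_1[s_2] = 0*1/8 + 0*1/4 + 1/2*1/4 + 1/2*1/8 = 3/16
  d_1[s_3] = 0*1/4 + 0*1/4 + 1/2*1/4 + 1/2*1/2 = 3/8
  d_1[s_4] = 0*1/8 + 0*1/8 + 1/2*3/8 + 1/2*1/8 = 1/4
d_1 = (s_1=3/16, s_2=3/16, s_3=3/8, s_4=1/4)
  d_2[s_1] = 3/16*1/2 + 3/16*3/8 + 3/8*1/8 + 1/4*1/4 = 35/128
  d_2[s_2] = 3/16*1/8 + 3/16*1/4 + 3/8*1/4 + 1/4*1/8 = 25/128
  d_2[s_3] = 3/16*1/4 + 3/16*1/4 + 3/8*1/4 + 1/4*1/2 = 5/16
  d_2[s_4] = 3/16*1/8 + 3/16*1/8 + 3/8*3/8 + 1/4*1/8 = 7/32
d_2 = (s_1=35/128, s_2=25/128, s_3=5/16, s_4=7/32)
  d_3[s_1] = 35/128*1/2 + 25/128*3/8 + 5/16*1/8 + 7/32*1/4 = 311/1024
  d_3[s_2] = 35/128*1/8 + 25/128*1/4 + 5/16*1/4 + 7/32*1/8 = 193/1024
  d_3[s_3] = 35/128*1/4 + 25/128*1/4 + 5/16*1/4 + 7/32*1/2 = 39/128
  d_3[s_4] = 35/128*1/8 + 25/128*1/8 + 5/16*3/8 + 7/32*1/8 = 13/64
d_3 = (s_1=311/1024, s_2=193/1024, s_3=39/128, s_4=13/64)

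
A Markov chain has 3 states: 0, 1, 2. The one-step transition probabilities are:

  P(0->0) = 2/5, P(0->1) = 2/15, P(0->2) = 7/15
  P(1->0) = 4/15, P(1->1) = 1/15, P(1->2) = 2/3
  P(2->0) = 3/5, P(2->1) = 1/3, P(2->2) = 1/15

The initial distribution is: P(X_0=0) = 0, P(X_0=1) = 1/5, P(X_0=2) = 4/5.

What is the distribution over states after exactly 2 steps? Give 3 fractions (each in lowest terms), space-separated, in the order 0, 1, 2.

Answer: 2/5 19/125 56/125

Derivation:
Propagating the distribution step by step (d_{t+1} = d_t * P):
d_0 = (0=0, 1=1/5, 2=4/5)
  d_1[0] = 0*2/5 + 1/5*4/15 + 4/5*3/5 = 8/15
  d_1[1] = 0*2/15 + 1/5*1/15 + 4/5*1/3 = 7/25
  d_1[2] = 0*7/15 + 1/5*2/3 + 4/5*1/15 = 14/75
d_1 = (0=8/15, 1=7/25, 2=14/75)
  d_2[0] = 8/15*2/5 + 7/25*4/15 + 14/75*3/5 = 2/5
  d_2[1] = 8/15*2/15 + 7/25*1/15 + 14/75*1/3 = 19/125
  d_2[2] = 8/15*7/15 + 7/25*2/3 + 14/75*1/15 = 56/125
d_2 = (0=2/5, 1=19/125, 2=56/125)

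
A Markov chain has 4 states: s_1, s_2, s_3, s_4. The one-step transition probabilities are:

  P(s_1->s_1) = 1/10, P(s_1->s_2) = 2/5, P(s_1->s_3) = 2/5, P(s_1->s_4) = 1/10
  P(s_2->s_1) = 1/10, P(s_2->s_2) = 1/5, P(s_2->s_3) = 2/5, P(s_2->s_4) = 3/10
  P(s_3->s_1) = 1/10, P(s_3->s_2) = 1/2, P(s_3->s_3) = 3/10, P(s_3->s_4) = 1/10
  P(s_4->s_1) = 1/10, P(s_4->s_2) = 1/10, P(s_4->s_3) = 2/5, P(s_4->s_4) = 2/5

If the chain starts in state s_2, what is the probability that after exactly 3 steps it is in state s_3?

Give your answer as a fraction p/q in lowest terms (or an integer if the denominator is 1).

Computing P^3 by repeated multiplication:
P^1 =
  s_1: [1/10, 2/5, 2/5, 1/10]
  s_2: [1/10, 1/5, 2/5, 3/10]
  s_3: [1/10, 1/2, 3/10, 1/10]
  s_4: [1/10, 1/10, 2/5, 2/5]
P^2 =
  s_1: [1/10, 33/100, 9/25, 21/100]
  s_2: [1/10, 31/100, 9/25, 23/100]
  s_3: [1/10, 3/10, 37/100, 23/100]
  s_4: [1/10, 3/10, 9/25, 6/25]
P^3 =
  s_1: [1/10, 307/1000, 91/250, 229/1000]
  s_2: [1/10, 61/200, 91/250, 231/1000]
  s_3: [1/10, 77/250, 363/1000, 229/1000]
  s_4: [1/10, 38/125, 91/250, 29/125]

(P^3)[s_2 -> s_3] = 91/250

Answer: 91/250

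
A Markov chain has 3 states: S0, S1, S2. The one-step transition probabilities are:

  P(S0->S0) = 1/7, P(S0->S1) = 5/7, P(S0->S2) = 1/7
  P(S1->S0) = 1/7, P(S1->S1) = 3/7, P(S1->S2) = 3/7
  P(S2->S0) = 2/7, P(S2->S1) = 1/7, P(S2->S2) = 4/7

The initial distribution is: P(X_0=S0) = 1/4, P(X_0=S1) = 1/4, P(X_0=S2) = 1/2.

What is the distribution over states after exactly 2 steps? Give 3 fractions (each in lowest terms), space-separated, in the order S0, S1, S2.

Answer: 10/49 18/49 3/7

Derivation:
Propagating the distribution step by step (d_{t+1} = d_t * P):
d_0 = (S0=1/4, S1=1/4, S2=1/2)
  d_1[S0] = 1/4*1/7 + 1/4*1/7 + 1/2*2/7 = 3/14
  d_1[S1] = 1/4*5/7 + 1/4*3/7 + 1/2*1/7 = 5/14
  d_1[S2] = 1/4*1/7 + 1/4*3/7 + 1/2*4/7 = 3/7
d_1 = (S0=3/14, S1=5/14, S2=3/7)
  d_2[S0] = 3/14*1/7 + 5/14*1/7 + 3/7*2/7 = 10/49
  d_2[S1] = 3/14*5/7 + 5/14*3/7 + 3/7*1/7 = 18/49
  d_2[S2] = 3/14*1/7 + 5/14*3/7 + 3/7*4/7 = 3/7
d_2 = (S0=10/49, S1=18/49, S2=3/7)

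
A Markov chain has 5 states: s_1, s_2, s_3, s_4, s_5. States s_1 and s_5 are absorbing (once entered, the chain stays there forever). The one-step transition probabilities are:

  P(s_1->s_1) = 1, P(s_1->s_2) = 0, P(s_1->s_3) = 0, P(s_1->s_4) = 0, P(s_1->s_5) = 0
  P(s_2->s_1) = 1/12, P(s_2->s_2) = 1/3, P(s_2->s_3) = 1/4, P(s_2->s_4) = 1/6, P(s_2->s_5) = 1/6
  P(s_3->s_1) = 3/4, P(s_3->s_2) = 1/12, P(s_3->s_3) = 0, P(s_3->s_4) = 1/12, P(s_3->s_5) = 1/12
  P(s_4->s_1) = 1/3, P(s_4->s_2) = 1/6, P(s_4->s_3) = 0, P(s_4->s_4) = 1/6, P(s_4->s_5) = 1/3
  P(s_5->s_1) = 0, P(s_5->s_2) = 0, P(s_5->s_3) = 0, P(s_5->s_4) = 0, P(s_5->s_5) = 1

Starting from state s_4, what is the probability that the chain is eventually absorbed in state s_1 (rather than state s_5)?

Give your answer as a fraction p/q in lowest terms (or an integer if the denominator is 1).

Answer: 75/146

Derivation:
Let a_i = P(absorbed in s_1 | start in state i).
Boundary conditions: a_s_1 = 1, a_s_5 = 0.
For each transient state i, a_i = sum_j P(i->j) * a_j:
  a_s_2 = 1/12*a_s_1 + 1/3*a_s_2 + 1/4*a_s_3 + 1/6*a_s_4 + 1/6*a_s_5
  a_s_3 = 3/4*a_s_1 + 1/12*a_s_2 + 0*a_s_3 + 1/12*a_s_4 + 1/12*a_s_5
  a_s_4 = 1/3*a_s_1 + 1/6*a_s_2 + 0*a_s_3 + 1/6*a_s_4 + 1/3*a_s_5

Substituting a_s_1 = 1 and a_s_5 = 0, rearrange to (I - Q) a = r where r[i] = P(i -> s_1):
  [2/3, -1/4, -1/6] . (a_s_2, a_s_3, a_s_4) = 1/12
  [-1/12, 1, -1/12] . (a_s_2, a_s_3, a_s_4) = 3/4
  [-1/6, 0, 5/6] . (a_s_2, a_s_3, a_s_4) = 1/3

Solving yields:
  a_s_2 = 83/146
  a_s_3 = 184/219
  a_s_4 = 75/146

Starting state is s_4, so the absorption probability is a_s_4 = 75/146.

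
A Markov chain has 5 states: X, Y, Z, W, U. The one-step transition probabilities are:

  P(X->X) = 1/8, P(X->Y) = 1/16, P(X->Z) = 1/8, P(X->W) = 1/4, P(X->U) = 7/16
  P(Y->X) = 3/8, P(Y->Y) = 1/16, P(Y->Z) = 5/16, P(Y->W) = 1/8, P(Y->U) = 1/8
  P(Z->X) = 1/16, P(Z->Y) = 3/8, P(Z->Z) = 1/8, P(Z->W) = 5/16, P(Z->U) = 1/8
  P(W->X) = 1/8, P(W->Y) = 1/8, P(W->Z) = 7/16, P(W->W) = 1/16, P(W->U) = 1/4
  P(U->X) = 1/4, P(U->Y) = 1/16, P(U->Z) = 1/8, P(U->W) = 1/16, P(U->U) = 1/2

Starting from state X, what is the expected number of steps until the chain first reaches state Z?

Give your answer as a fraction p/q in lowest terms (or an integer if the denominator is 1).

Answer: 844/153

Derivation:
Let h_i = expected steps to first reach Z from state i.
Boundary: h_Z = 0.
First-step equations for the other states:
  h_X = 1 + 1/8*h_X + 1/16*h_Y + 1/8*h_Z + 1/4*h_W + 7/16*h_U
  h_Y = 1 + 3/8*h_X + 1/16*h_Y + 5/16*h_Z + 1/8*h_W + 1/8*h_U
  h_W = 1 + 1/8*h_X + 1/8*h_Y + 7/16*h_Z + 1/16*h_W + 1/4*h_U
  h_U = 1 + 1/4*h_X + 1/16*h_Y + 1/8*h_Z + 1/16*h_W + 1/2*h_U

Substituting h_Z = 0 and rearranging gives the linear system (I - Q) h = 1:
  [7/8, -1/16, -1/4, -7/16] . (h_X, h_Y, h_W, h_U) = 1
  [-3/8, 15/16, -1/8, -1/8] . (h_X, h_Y, h_W, h_U) = 1
  [-1/8, -1/8, 15/16, -1/4] . (h_X, h_Y, h_W, h_U) = 1
  [-1/4, -1/16, -1/16, 1/2] . (h_X, h_Y, h_W, h_U) = 1

Solving yields:
  h_X = 844/153
  h_Y = 4904/1071
  h_W = 472/119
  h_U = 2080/357

Starting state is X, so the expected hitting time is h_X = 844/153.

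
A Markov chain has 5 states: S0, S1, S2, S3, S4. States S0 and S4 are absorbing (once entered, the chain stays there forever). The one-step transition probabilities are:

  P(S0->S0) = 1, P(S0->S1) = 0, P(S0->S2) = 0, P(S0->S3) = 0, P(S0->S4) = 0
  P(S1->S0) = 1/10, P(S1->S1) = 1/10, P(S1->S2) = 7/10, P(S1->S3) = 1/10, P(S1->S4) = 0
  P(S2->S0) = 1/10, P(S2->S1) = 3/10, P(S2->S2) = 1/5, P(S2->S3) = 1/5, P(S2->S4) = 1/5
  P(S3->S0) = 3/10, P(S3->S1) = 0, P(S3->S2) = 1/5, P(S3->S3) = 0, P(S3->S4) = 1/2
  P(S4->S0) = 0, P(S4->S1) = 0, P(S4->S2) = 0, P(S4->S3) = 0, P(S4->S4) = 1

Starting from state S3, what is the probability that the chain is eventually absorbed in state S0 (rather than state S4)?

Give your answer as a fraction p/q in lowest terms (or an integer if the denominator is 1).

Let a_i = P(absorbed in S0 | start in state i).
Boundary conditions: a_S0 = 1, a_S4 = 0.
For each transient state i, a_i = sum_j P(i->j) * a_j:
  a_S1 = 1/10*a_S0 + 1/10*a_S1 + 7/10*a_S2 + 1/10*a_S3 + 0*a_S4
  a_S2 = 1/10*a_S0 + 3/10*a_S1 + 1/5*a_S2 + 1/5*a_S3 + 1/5*a_S4
  a_S3 = 3/10*a_S0 + 0*a_S1 + 1/5*a_S2 + 0*a_S3 + 1/2*a_S4

Substituting a_S0 = 1 and a_S4 = 0, rearrange to (I - Q) a = r where r[i] = P(i -> S0):
  [9/10, -7/10, -1/10] . (a_S1, a_S2, a_S3) = 1/10
  [-3/10, 4/5, -1/5] . (a_S1, a_S2, a_S3) = 1/10
  [0, -1/5, 1] . (a_S1, a_S2, a_S3) = 3/10

Solving yields:
  a_S1 = 107/234
  a_S2 = 61/156
  a_S3 = 59/156

Starting state is S3, so the absorption probability is a_S3 = 59/156.

Answer: 59/156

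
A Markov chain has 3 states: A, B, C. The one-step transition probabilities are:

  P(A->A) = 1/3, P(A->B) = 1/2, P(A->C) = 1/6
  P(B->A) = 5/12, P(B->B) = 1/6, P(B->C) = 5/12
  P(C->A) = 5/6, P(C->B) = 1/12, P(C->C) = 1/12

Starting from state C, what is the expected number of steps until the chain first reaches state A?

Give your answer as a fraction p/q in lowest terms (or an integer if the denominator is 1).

Let h_i = expected steps to first reach A from state i.
Boundary: h_A = 0.
First-step equations for the other states:
  h_B = 1 + 5/12*h_A + 1/6*h_B + 5/12*h_C
  h_C = 1 + 5/6*h_A + 1/12*h_B + 1/12*h_C

Substituting h_A = 0 and rearranging gives the linear system (I - Q) h = 1:
  [5/6, -5/12] . (h_B, h_C) = 1
  [-1/12, 11/12] . (h_B, h_C) = 1

Solving yields:
  h_B = 64/35
  h_C = 44/35

Starting state is C, so the expected hitting time is h_C = 44/35.

Answer: 44/35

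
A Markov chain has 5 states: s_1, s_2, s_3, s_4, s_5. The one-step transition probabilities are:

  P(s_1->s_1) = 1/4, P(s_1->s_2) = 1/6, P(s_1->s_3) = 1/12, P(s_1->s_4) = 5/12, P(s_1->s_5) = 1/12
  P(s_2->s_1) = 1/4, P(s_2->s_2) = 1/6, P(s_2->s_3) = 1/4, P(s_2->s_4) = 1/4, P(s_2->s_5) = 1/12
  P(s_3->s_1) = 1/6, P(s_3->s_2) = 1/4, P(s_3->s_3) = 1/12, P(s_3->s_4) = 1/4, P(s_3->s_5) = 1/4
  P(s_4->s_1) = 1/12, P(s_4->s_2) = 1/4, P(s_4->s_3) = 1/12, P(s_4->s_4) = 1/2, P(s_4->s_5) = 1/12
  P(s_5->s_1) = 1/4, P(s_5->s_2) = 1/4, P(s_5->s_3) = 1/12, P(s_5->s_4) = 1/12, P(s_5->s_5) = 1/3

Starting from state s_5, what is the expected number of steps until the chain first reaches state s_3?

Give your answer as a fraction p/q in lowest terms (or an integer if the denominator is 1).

Answer: 7152/853

Derivation:
Let h_i = expected steps to first reach s_3 from state i.
Boundary: h_s_3 = 0.
First-step equations for the other states:
  h_s_1 = 1 + 1/4*h_s_1 + 1/6*h_s_2 + 1/12*h_s_3 + 5/12*h_s_4 + 1/12*h_s_5
  h_s_2 = 1 + 1/4*h_s_1 + 1/6*h_s_2 + 1/4*h_s_3 + 1/4*h_s_4 + 1/12*h_s_5
  h_s_4 = 1 + 1/12*h_s_1 + 1/4*h_s_2 + 1/12*h_s_3 + 1/2*h_s_4 + 1/12*h_s_5
  h_s_5 = 1 + 1/4*h_s_1 + 1/4*h_s_2 + 1/12*h_s_3 + 1/12*h_s_4 + 1/3*h_s_5

Substituting h_s_3 = 0 and rearranging gives the linear system (I - Q) h = 1:
  [3/4, -1/6, -5/12, -1/12] . (h_s_1, h_s_2, h_s_4, h_s_5) = 1
  [-1/4, 5/6, -1/4, -1/12] . (h_s_1, h_s_2, h_s_4, h_s_5) = 1
  [-1/12, -1/4, 1/2, -1/12] . (h_s_1, h_s_2, h_s_4, h_s_5) = 1
  [-1/4, -1/4, -1/12, 2/3] . (h_s_1, h_s_2, h_s_4, h_s_5) = 1

Solving yields:
  h_s_1 = 7236/853
  h_s_2 = 6048/853
  h_s_4 = 7128/853
  h_s_5 = 7152/853

Starting state is s_5, so the expected hitting time is h_s_5 = 7152/853.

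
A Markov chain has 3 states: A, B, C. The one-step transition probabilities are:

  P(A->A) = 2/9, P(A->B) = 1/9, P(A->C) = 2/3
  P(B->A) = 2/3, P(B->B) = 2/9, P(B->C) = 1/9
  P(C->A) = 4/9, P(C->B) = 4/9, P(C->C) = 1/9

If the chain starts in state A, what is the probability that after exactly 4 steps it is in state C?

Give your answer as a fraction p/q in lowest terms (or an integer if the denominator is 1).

Computing P^4 by repeated multiplication:
P^1 =
  A: [2/9, 1/9, 2/3]
  B: [2/3, 2/9, 1/9]
  C: [4/9, 4/9, 1/9]
P^2 =
  A: [34/81, 28/81, 19/81]
  B: [28/81, 14/81, 13/27]
  C: [4/9, 16/81, 29/81]
P^3 =
  A: [104/243, 166/729, 251/729]
  B: [296/729, 212/729, 221/729]
  C: [284/729, 184/729, 29/81]
P^4 =
  A: [2624/6561, 1648/6561, 763/2187]
  B: [916/2187, 1604/6561, 2209/6561]
  C: [2716/6561, 1696/6561, 2149/6561]

(P^4)[A -> C] = 763/2187

Answer: 763/2187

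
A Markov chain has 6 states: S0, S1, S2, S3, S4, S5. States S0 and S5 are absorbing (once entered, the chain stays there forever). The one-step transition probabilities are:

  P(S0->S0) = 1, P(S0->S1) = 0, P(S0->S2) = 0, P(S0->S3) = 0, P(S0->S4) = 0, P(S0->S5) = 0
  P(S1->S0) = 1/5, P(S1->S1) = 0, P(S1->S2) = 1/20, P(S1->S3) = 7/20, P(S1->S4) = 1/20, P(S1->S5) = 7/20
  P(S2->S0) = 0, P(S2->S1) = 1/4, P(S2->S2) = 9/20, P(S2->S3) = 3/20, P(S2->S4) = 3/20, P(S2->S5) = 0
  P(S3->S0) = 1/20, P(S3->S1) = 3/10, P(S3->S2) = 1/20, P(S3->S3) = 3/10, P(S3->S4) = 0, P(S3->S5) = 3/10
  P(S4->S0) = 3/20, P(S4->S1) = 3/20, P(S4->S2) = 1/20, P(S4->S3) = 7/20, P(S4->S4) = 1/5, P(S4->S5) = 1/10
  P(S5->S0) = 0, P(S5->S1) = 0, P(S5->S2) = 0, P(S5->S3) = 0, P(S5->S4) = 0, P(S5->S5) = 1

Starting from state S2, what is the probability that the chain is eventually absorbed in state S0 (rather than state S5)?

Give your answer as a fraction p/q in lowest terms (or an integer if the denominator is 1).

Let a_i = P(absorbed in S0 | start in state i).
Boundary conditions: a_S0 = 1, a_S5 = 0.
For each transient state i, a_i = sum_j P(i->j) * a_j:
  a_S1 = 1/5*a_S0 + 0*a_S1 + 1/20*a_S2 + 7/20*a_S3 + 1/20*a_S4 + 7/20*a_S5
  a_S2 = 0*a_S0 + 1/4*a_S1 + 9/20*a_S2 + 3/20*a_S3 + 3/20*a_S4 + 0*a_S5
  a_S3 = 1/20*a_S0 + 3/10*a_S1 + 1/20*a_S2 + 3/10*a_S3 + 0*a_S4 + 3/10*a_S5
  a_S4 = 3/20*a_S0 + 3/20*a_S1 + 1/20*a_S2 + 7/20*a_S3 + 1/5*a_S4 + 1/10*a_S5

Substituting a_S0 = 1 and a_S5 = 0, rearrange to (I - Q) a = r where r[i] = P(i -> S0):
  [1, -1/20, -7/20, -1/20] . (a_S1, a_S2, a_S3, a_S4) = 1/5
  [-1/4, 11/20, -3/20, -3/20] . (a_S1, a_S2, a_S3, a_S4) = 0
  [-3/10, -1/20, 7/10, 0] . (a_S1, a_S2, a_S3, a_S4) = 1/20
  [-3/20, -1/20, -7/20, 4/5] . (a_S1, a_S2, a_S3, a_S4) = 3/20

Solving yields:
  a_S1 = 11414/36473
  a_S2 = 11075/36473
  a_S3 = 8288/36473
  a_S4 = 13297/36473

Starting state is S2, so the absorption probability is a_S2 = 11075/36473.

Answer: 11075/36473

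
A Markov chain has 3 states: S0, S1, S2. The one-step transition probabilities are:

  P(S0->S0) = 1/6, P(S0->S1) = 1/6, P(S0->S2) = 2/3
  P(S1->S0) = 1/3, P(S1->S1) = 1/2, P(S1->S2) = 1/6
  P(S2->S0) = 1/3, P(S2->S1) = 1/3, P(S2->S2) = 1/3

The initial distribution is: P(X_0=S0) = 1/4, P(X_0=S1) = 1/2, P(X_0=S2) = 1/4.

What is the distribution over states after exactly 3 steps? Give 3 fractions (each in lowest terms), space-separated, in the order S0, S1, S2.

Propagating the distribution step by step (d_{t+1} = d_t * P):
d_0 = (S0=1/4, S1=1/2, S2=1/4)
  d_1[S0] = 1/4*1/6 + 1/2*1/3 + 1/4*1/3 = 7/24
  d_1[S1] = 1/4*1/6 + 1/2*1/2 + 1/4*1/3 = 3/8
  d_1[S2] = 1/4*2/3 + 1/2*1/6 + 1/4*1/3 = 1/3
d_1 = (S0=7/24, S1=3/8, S2=1/3)
  d_2[S0] = 7/24*1/6 + 3/8*1/3 + 1/3*1/3 = 41/144
  d_2[S1] = 7/24*1/6 + 3/8*1/2 + 1/3*1/3 = 25/72
  d_2[S2] = 7/24*2/3 + 3/8*1/6 + 1/3*1/3 = 53/144
d_2 = (S0=41/144, S1=25/72, S2=53/144)
  d_3[S0] = 41/144*1/6 + 25/72*1/3 + 53/144*1/3 = 247/864
  d_3[S1] = 41/144*1/6 + 25/72*1/2 + 53/144*1/3 = 11/32
  d_3[S2] = 41/144*2/3 + 25/72*1/6 + 53/144*1/3 = 10/27
d_3 = (S0=247/864, S1=11/32, S2=10/27)

Answer: 247/864 11/32 10/27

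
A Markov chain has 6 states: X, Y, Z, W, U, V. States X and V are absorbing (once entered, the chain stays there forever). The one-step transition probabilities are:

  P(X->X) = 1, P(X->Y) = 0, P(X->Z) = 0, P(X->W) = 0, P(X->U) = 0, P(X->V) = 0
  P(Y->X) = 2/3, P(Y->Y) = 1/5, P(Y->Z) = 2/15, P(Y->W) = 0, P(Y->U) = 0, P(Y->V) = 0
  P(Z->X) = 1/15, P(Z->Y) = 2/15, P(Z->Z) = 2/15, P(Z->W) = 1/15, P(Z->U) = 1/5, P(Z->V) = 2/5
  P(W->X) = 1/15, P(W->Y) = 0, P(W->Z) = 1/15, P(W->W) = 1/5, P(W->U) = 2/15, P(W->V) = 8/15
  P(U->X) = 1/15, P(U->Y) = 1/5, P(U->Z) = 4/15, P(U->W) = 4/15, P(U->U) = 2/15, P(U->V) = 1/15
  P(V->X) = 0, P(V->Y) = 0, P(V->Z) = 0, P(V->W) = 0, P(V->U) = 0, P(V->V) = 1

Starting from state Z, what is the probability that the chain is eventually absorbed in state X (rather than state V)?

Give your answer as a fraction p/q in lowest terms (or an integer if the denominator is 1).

Let a_i = P(absorbed in X | start in state i).
Boundary conditions: a_X = 1, a_V = 0.
For each transient state i, a_i = sum_j P(i->j) * a_j:
  a_Y = 2/3*a_X + 1/5*a_Y + 2/15*a_Z + 0*a_W + 0*a_U + 0*a_V
  a_Z = 1/15*a_X + 2/15*a_Y + 2/15*a_Z + 1/15*a_W + 1/5*a_U + 2/5*a_V
  a_W = 1/15*a_X + 0*a_Y + 1/15*a_Z + 1/5*a_W + 2/15*a_U + 8/15*a_V
  a_U = 1/15*a_X + 1/5*a_Y + 4/15*a_Z + 4/15*a_W + 2/15*a_U + 1/15*a_V

Substituting a_X = 1 and a_V = 0, rearrange to (I - Q) a = r where r[i] = P(i -> X):
  [4/5, -2/15, 0, 0] . (a_Y, a_Z, a_W, a_U) = 2/3
  [-2/15, 13/15, -1/15, -1/5] . (a_Y, a_Z, a_W, a_U) = 1/15
  [0, -1/15, 4/5, -2/15] . (a_Y, a_Z, a_W, a_U) = 1/15
  [-1/5, -4/15, -4/15, 13/15] . (a_Y, a_Z, a_W, a_U) = 1/15

Solving yields:
  a_Y = 4473/5036
  a_Z = 829/2518
  a_W = 927/5036
  a_U = 2215/5036

Starting state is Z, so the absorption probability is a_Z = 829/2518.

Answer: 829/2518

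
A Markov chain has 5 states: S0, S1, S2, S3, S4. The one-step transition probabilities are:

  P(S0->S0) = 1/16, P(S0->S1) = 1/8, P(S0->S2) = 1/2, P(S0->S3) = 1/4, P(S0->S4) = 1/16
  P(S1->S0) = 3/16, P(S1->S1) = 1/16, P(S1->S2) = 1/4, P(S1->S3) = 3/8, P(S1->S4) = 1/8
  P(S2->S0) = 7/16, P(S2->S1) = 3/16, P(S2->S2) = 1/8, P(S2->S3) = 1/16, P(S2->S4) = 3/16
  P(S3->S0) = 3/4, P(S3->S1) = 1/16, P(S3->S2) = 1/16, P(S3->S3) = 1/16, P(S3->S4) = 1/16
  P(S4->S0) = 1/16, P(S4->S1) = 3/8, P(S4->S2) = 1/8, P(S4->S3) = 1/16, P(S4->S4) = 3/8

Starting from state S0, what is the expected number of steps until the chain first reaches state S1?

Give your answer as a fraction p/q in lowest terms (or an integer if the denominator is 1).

Let h_i = expected steps to first reach S1 from state i.
Boundary: h_S1 = 0.
First-step equations for the other states:
  h_S0 = 1 + 1/16*h_S0 + 1/8*h_S1 + 1/2*h_S2 + 1/4*h_S3 + 1/16*h_S4
  h_S2 = 1 + 7/16*h_S0 + 3/16*h_S1 + 1/8*h_S2 + 1/16*h_S3 + 3/16*h_S4
  h_S3 = 1 + 3/4*h_S0 + 1/16*h_S1 + 1/16*h_S2 + 1/16*h_S3 + 1/16*h_S4
  h_S4 = 1 + 1/16*h_S0 + 3/8*h_S1 + 1/8*h_S2 + 1/16*h_S3 + 3/8*h_S4

Substituting h_S1 = 0 and rearranging gives the linear system (I - Q) h = 1:
  [15/16, -1/2, -1/4, -1/16] . (h_S0, h_S2, h_S3, h_S4) = 1
  [-7/16, 7/8, -1/16, -3/16] . (h_S0, h_S2, h_S3, h_S4) = 1
  [-3/4, -1/16, 15/16, -1/16] . (h_S0, h_S2, h_S3, h_S4) = 1
  [-1/16, -1/8, -1/16, 5/8] . (h_S0, h_S2, h_S3, h_S4) = 1

Solving yields:
  h_S0 = 72848/12301
  h_S2 = 66448/12301
  h_S3 = 79040/12301
  h_S4 = 48160/12301

Starting state is S0, so the expected hitting time is h_S0 = 72848/12301.

Answer: 72848/12301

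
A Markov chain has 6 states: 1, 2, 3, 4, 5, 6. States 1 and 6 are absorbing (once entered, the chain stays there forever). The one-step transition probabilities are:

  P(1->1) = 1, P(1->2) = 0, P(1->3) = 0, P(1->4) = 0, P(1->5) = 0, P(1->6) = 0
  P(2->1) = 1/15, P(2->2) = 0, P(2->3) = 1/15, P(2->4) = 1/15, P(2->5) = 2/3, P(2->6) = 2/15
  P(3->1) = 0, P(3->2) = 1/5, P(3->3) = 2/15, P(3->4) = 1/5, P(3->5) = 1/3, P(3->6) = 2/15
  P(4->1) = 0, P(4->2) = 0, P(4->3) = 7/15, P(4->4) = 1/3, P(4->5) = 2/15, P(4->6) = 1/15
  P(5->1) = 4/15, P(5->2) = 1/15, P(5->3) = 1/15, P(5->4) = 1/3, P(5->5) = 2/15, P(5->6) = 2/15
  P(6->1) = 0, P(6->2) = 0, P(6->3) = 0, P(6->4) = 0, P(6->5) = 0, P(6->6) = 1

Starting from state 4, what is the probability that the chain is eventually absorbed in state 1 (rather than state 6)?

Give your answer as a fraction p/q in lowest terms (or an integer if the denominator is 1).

Let a_i = P(absorbed in 1 | start in state i).
Boundary conditions: a_1 = 1, a_6 = 0.
For each transient state i, a_i = sum_j P(i->j) * a_j:
  a_2 = 1/15*a_1 + 0*a_2 + 1/15*a_3 + 1/15*a_4 + 2/3*a_5 + 2/15*a_6
  a_3 = 0*a_1 + 1/5*a_2 + 2/15*a_3 + 1/5*a_4 + 1/3*a_5 + 2/15*a_6
  a_4 = 0*a_1 + 0*a_2 + 7/15*a_3 + 1/3*a_4 + 2/15*a_5 + 1/15*a_6
  a_5 = 4/15*a_1 + 1/15*a_2 + 1/15*a_3 + 1/3*a_4 + 2/15*a_5 + 2/15*a_6

Substituting a_1 = 1 and a_6 = 0, rearrange to (I - Q) a = r where r[i] = P(i -> 1):
  [1, -1/15, -1/15, -2/3] . (a_2, a_3, a_4, a_5) = 1/15
  [-1/5, 13/15, -1/5, -1/3] . (a_2, a_3, a_4, a_5) = 0
  [0, -7/15, 2/3, -2/15] . (a_2, a_3, a_4, a_5) = 0
  [-1/15, -1/15, -1/3, 13/15] . (a_2, a_3, a_4, a_5) = 4/15

Solving yields:
  a_2 = 1471/3161
  a_3 = 1250/3161
  a_4 = 1204/3161
  a_5 = 1645/3161

Starting state is 4, so the absorption probability is a_4 = 1204/3161.

Answer: 1204/3161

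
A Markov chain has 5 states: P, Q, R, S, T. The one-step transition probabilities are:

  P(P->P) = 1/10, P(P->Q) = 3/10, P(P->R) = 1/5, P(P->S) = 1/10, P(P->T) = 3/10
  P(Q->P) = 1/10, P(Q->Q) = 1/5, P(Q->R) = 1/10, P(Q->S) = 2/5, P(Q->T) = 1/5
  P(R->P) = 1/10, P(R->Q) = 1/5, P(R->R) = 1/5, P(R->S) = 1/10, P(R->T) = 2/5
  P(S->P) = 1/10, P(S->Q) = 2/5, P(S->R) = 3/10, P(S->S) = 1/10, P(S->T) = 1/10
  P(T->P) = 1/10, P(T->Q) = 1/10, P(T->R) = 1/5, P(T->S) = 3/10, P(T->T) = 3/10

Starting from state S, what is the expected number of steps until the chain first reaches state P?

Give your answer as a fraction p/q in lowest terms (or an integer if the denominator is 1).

Let h_i = expected steps to first reach P from state i.
Boundary: h_P = 0.
First-step equations for the other states:
  h_Q = 1 + 1/10*h_P + 1/5*h_Q + 1/10*h_R + 2/5*h_S + 1/5*h_T
  h_R = 1 + 1/10*h_P + 1/5*h_Q + 1/5*h_R + 1/10*h_S + 2/5*h_T
  h_S = 1 + 1/10*h_P + 2/5*h_Q + 3/10*h_R + 1/10*h_S + 1/10*h_T
  h_T = 1 + 1/10*h_P + 1/10*h_Q + 1/5*h_R + 3/10*h_S + 3/10*h_T

Substituting h_P = 0 and rearranging gives the linear system (I - Q) h = 1:
  [4/5, -1/10, -2/5, -1/5] . (h_Q, h_R, h_S, h_T) = 1
  [-1/5, 4/5, -1/10, -2/5] . (h_Q, h_R, h_S, h_T) = 1
  [-2/5, -3/10, 9/10, -1/10] . (h_Q, h_R, h_S, h_T) = 1
  [-1/10, -1/5, -3/10, 7/10] . (h_Q, h_R, h_S, h_T) = 1

Solving yields:
  h_Q = 10
  h_R = 10
  h_S = 10
  h_T = 10

Starting state is S, so the expected hitting time is h_S = 10.

Answer: 10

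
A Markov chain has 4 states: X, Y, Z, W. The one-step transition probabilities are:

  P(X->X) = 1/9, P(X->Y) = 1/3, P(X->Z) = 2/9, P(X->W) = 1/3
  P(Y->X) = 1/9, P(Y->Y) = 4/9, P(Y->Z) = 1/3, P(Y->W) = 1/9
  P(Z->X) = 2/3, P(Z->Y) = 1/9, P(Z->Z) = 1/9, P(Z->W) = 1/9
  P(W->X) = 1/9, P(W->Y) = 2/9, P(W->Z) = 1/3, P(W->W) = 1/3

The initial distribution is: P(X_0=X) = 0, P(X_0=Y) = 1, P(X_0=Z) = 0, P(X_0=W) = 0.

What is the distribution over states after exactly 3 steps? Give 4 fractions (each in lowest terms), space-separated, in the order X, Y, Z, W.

Propagating the distribution step by step (d_{t+1} = d_t * P):
d_0 = (X=0, Y=1, Z=0, W=0)
  d_1[X] = 0*1/9 + 1*1/9 + 0*2/3 + 0*1/9 = 1/9
  d_1[Y] = 0*1/3 + 1*4/9 + 0*1/9 + 0*2/9 = 4/9
  d_1[Z] = 0*2/9 + 1*1/3 + 0*1/9 + 0*1/3 = 1/3
  d_1[W] = 0*1/3 + 1*1/9 + 0*1/9 + 0*1/3 = 1/9
d_1 = (X=1/9, Y=4/9, Z=1/3, W=1/9)
  d_2[X] = 1/9*1/9 + 4/9*1/9 + 1/3*2/3 + 1/9*1/9 = 8/27
  d_2[Y] = 1/9*1/3 + 4/9*4/9 + 1/3*1/9 + 1/9*2/9 = 8/27
  d_2[Z] = 1/9*2/9 + 4/9*1/3 + 1/3*1/9 + 1/9*1/3 = 20/81
  d_2[W] = 1/9*1/3 + 4/9*1/9 + 1/3*1/9 + 1/9*1/3 = 13/81
d_2 = (X=8/27, Y=8/27, Z=20/81, W=13/81)
  d_3[X] = 8/27*1/9 + 8/27*1/9 + 20/81*2/3 + 13/81*1/9 = 181/729
  d_3[Y] = 8/27*1/3 + 8/27*4/9 + 20/81*1/9 + 13/81*2/9 = 214/729
  d_3[Z] = 8/27*2/9 + 8/27*1/3 + 20/81*1/9 + 13/81*1/3 = 179/729
  d_3[W] = 8/27*1/3 + 8/27*1/9 + 20/81*1/9 + 13/81*1/3 = 155/729
d_3 = (X=181/729, Y=214/729, Z=179/729, W=155/729)

Answer: 181/729 214/729 179/729 155/729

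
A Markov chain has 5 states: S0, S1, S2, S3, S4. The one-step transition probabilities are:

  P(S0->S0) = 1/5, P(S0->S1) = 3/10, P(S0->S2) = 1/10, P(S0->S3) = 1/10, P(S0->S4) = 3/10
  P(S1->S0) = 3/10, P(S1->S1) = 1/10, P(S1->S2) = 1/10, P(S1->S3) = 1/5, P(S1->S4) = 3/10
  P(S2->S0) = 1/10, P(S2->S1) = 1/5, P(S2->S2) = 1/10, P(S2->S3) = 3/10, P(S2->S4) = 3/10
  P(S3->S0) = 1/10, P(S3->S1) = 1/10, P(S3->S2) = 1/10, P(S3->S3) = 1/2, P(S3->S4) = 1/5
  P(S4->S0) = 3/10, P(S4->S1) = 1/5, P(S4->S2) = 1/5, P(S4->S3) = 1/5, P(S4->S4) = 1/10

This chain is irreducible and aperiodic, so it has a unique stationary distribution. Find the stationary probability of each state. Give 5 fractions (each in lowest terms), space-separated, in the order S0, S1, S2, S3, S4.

Answer: 1807/9013 1578/9013 1106/9013 2475/9013 2047/9013

Derivation:
The stationary distribution satisfies pi = pi * P, i.e.:
  pi_S0 = 1/5*pi_S0 + 3/10*pi_S1 + 1/10*pi_S2 + 1/10*pi_S3 + 3/10*pi_S4
  pi_S1 = 3/10*pi_S0 + 1/10*pi_S1 + 1/5*pi_S2 + 1/10*pi_S3 + 1/5*pi_S4
  pi_S2 = 1/10*pi_S0 + 1/10*pi_S1 + 1/10*pi_S2 + 1/10*pi_S3 + 1/5*pi_S4
  pi_S3 = 1/10*pi_S0 + 1/5*pi_S1 + 3/10*pi_S2 + 1/2*pi_S3 + 1/5*pi_S4
  pi_S4 = 3/10*pi_S0 + 3/10*pi_S1 + 3/10*pi_S2 + 1/5*pi_S3 + 1/10*pi_S4
with normalization: pi_S0 + pi_S1 + pi_S2 + pi_S3 + pi_S4 = 1.

Using the first 4 balance equations plus normalization, the linear system A*pi = b is:
  [-4/5, 3/10, 1/10, 1/10, 3/10] . pi = 0
  [3/10, -9/10, 1/5, 1/10, 1/5] . pi = 0
  [1/10, 1/10, -9/10, 1/10, 1/5] . pi = 0
  [1/10, 1/5, 3/10, -1/2, 1/5] . pi = 0
  [1, 1, 1, 1, 1] . pi = 1

Solving yields:
  pi_S0 = 1807/9013
  pi_S1 = 1578/9013
  pi_S2 = 1106/9013
  pi_S3 = 2475/9013
  pi_S4 = 2047/9013

Verification (pi * P):
  1807/9013*1/5 + 1578/9013*3/10 + 1106/9013*1/10 + 2475/9013*1/10 + 2047/9013*3/10 = 1807/9013 = pi_S0  (ok)
  1807/9013*3/10 + 1578/9013*1/10 + 1106/9013*1/5 + 2475/9013*1/10 + 2047/9013*1/5 = 1578/9013 = pi_S1  (ok)
  1807/9013*1/10 + 1578/9013*1/10 + 1106/9013*1/10 + 2475/9013*1/10 + 2047/9013*1/5 = 1106/9013 = pi_S2  (ok)
  1807/9013*1/10 + 1578/9013*1/5 + 1106/9013*3/10 + 2475/9013*1/2 + 2047/9013*1/5 = 2475/9013 = pi_S3  (ok)
  1807/9013*3/10 + 1578/9013*3/10 + 1106/9013*3/10 + 2475/9013*1/5 + 2047/9013*1/10 = 2047/9013 = pi_S4  (ok)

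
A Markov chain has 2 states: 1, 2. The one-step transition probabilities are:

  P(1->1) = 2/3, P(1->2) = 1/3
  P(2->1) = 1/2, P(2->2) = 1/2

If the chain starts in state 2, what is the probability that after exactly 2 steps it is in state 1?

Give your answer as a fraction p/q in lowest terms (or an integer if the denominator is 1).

Answer: 7/12

Derivation:
Computing P^2 by repeated multiplication:
P^1 =
  1: [2/3, 1/3]
  2: [1/2, 1/2]
P^2 =
  1: [11/18, 7/18]
  2: [7/12, 5/12]

(P^2)[2 -> 1] = 7/12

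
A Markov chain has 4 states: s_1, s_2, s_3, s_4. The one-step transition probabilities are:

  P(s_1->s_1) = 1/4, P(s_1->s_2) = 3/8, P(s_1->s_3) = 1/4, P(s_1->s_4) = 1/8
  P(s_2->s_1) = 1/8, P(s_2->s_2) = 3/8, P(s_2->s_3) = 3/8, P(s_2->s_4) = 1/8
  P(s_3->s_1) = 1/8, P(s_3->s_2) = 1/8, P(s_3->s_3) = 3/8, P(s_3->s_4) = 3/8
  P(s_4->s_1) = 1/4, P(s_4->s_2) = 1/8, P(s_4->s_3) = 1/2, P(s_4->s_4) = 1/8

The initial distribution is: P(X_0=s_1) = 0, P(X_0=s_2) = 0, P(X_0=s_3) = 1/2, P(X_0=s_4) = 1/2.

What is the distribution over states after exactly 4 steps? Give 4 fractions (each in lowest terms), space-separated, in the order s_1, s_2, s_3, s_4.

Propagating the distribution step by step (d_{t+1} = d_t * P):
d_0 = (s_1=0, s_2=0, s_3=1/2, s_4=1/2)
  d_1[s_1] = 0*1/4 + 0*1/8 + 1/2*1/8 + 1/2*1/4 = 3/16
  d_1[s_2] = 0*3/8 + 0*3/8 + 1/2*1/8 + 1/2*1/8 = 1/8
  d_1[s_3] = 0*1/4 + 0*3/8 + 1/2*3/8 + 1/2*1/2 = 7/16
  d_1[s_4] = 0*1/8 + 0*1/8 + 1/2*3/8 + 1/2*1/8 = 1/4
d_1 = (s_1=3/16, s_2=1/8, s_3=7/16, s_4=1/4)
  d_2[s_1] = 3/16*1/4 + 1/8*1/8 + 7/16*1/8 + 1/4*1/4 = 23/128
  d_2[s_2] = 3/16*3/8 + 1/8*3/8 + 7/16*1/8 + 1/4*1/8 = 13/64
  d_2[s_3] = 3/16*1/4 + 1/8*3/8 + 7/16*3/8 + 1/4*1/2 = 49/128
  d_2[s_4] = 3/16*1/8 + 1/8*1/8 + 7/16*3/8 + 1/4*1/8 = 15/64
d_2 = (s_1=23/128, s_2=13/64, s_3=49/128, s_4=15/64)
  d_3[s_1] = 23/128*1/4 + 13/64*1/8 + 49/128*1/8 + 15/64*1/4 = 181/1024
  d_3[s_2] = 23/128*3/8 + 13/64*3/8 + 49/128*1/8 + 15/64*1/8 = 113/512
  d_3[s_3] = 23/128*1/4 + 13/64*3/8 + 49/128*3/8 + 15/64*1/2 = 391/1024
  d_3[s_4] = 23/128*1/8 + 13/64*1/8 + 49/128*3/8 + 15/64*1/8 = 113/512
d_3 = (s_1=181/1024, s_2=113/512, s_3=391/1024, s_4=113/512)
  d_4[s_1] = 181/1024*1/4 + 113/512*1/8 + 391/1024*1/8 + 113/512*1/4 = 1431/8192
  d_4[s_2] = 181/1024*3/8 + 113/512*3/8 + 391/1024*1/8 + 113/512*1/8 = 919/4096
  d_4[s_3] = 181/1024*1/4 + 113/512*3/8 + 391/1024*3/8 + 113/512*1/2 = 3117/8192
  d_4[s_4] = 181/1024*1/8 + 113/512*1/8 + 391/1024*3/8 + 113/512*1/8 = 903/4096
d_4 = (s_1=1431/8192, s_2=919/4096, s_3=3117/8192, s_4=903/4096)

Answer: 1431/8192 919/4096 3117/8192 903/4096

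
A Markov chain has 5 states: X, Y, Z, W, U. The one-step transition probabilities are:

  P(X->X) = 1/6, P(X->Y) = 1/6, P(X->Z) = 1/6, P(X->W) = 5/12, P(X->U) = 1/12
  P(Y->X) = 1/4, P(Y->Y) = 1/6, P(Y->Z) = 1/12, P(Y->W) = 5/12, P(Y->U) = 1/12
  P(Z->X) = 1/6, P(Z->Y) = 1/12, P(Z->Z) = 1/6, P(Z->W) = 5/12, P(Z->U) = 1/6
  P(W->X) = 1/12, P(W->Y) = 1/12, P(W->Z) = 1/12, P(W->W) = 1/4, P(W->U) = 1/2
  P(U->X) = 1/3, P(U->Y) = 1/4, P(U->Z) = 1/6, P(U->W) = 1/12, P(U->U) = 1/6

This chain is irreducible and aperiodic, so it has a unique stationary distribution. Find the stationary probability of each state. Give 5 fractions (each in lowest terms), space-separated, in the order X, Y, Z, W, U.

Answer: 127/654 1879/12426 269/2071 3605/12426 2915/12426

Derivation:
The stationary distribution satisfies pi = pi * P, i.e.:
  pi_X = 1/6*pi_X + 1/4*pi_Y + 1/6*pi_Z + 1/12*pi_W + 1/3*pi_U
  pi_Y = 1/6*pi_X + 1/6*pi_Y + 1/12*pi_Z + 1/12*pi_W + 1/4*pi_U
  pi_Z = 1/6*pi_X + 1/12*pi_Y + 1/6*pi_Z + 1/12*pi_W + 1/6*pi_U
  pi_W = 5/12*pi_X + 5/12*pi_Y + 5/12*pi_Z + 1/4*pi_W + 1/12*pi_U
  pi_U = 1/12*pi_X + 1/12*pi_Y + 1/6*pi_Z + 1/2*pi_W + 1/6*pi_U
with normalization: pi_X + pi_Y + pi_Z + pi_W + pi_U = 1.

Using the first 4 balance equations plus normalization, the linear system A*pi = b is:
  [-5/6, 1/4, 1/6, 1/12, 1/3] . pi = 0
  [1/6, -5/6, 1/12, 1/12, 1/4] . pi = 0
  [1/6, 1/12, -5/6, 1/12, 1/6] . pi = 0
  [5/12, 5/12, 5/12, -3/4, 1/12] . pi = 0
  [1, 1, 1, 1, 1] . pi = 1

Solving yields:
  pi_X = 127/654
  pi_Y = 1879/12426
  pi_Z = 269/2071
  pi_W = 3605/12426
  pi_U = 2915/12426

Verification (pi * P):
  127/654*1/6 + 1879/12426*1/4 + 269/2071*1/6 + 3605/12426*1/12 + 2915/12426*1/3 = 127/654 = pi_X  (ok)
  127/654*1/6 + 1879/12426*1/6 + 269/2071*1/12 + 3605/12426*1/12 + 2915/12426*1/4 = 1879/12426 = pi_Y  (ok)
  127/654*1/6 + 1879/12426*1/12 + 269/2071*1/6 + 3605/12426*1/12 + 2915/12426*1/6 = 269/2071 = pi_Z  (ok)
  127/654*5/12 + 1879/12426*5/12 + 269/2071*5/12 + 3605/12426*1/4 + 2915/12426*1/12 = 3605/12426 = pi_W  (ok)
  127/654*1/12 + 1879/12426*1/12 + 269/2071*1/6 + 3605/12426*1/2 + 2915/12426*1/6 = 2915/12426 = pi_U  (ok)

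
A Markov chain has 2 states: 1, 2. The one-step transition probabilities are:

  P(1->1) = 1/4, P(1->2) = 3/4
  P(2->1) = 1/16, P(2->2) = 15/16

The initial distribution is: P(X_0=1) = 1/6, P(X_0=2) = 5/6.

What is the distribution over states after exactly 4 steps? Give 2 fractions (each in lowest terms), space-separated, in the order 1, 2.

Answer: 10097/131072 120975/131072

Derivation:
Propagating the distribution step by step (d_{t+1} = d_t * P):
d_0 = (1=1/6, 2=5/6)
  d_1[1] = 1/6*1/4 + 5/6*1/16 = 3/32
  d_1[2] = 1/6*3/4 + 5/6*15/16 = 29/32
d_1 = (1=3/32, 2=29/32)
  d_2[1] = 3/32*1/4 + 29/32*1/16 = 41/512
  d_2[2] = 3/32*3/4 + 29/32*15/16 = 471/512
d_2 = (1=41/512, 2=471/512)
  d_3[1] = 41/512*1/4 + 471/512*1/16 = 635/8192
  d_3[2] = 41/512*3/4 + 471/512*15/16 = 7557/8192
d_3 = (1=635/8192, 2=7557/8192)
  d_4[1] = 635/8192*1/4 + 7557/8192*1/16 = 10097/131072
  d_4[2] = 635/8192*3/4 + 7557/8192*15/16 = 120975/131072
d_4 = (1=10097/131072, 2=120975/131072)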